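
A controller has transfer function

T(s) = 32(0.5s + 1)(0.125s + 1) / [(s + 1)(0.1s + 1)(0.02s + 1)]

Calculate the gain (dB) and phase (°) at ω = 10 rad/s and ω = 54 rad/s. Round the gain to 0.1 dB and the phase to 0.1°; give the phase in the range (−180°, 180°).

At ω = 10 rad/s:
zero (1 + j10·0.5) = 1 + j5 → |·| ≈ 5.099, ∠ ≈ 78.69°
zero (1 + j10·0.125) = 1 + j1.25 → |·| ≈ 1.6008, ∠ ≈ 51.34°
pole (1 + j10·1) = 1 + j10 → |·| ≈ 10.05, ∠ ≈ 84.29°
pole (1 + j10·0.1) = 1 + j1 → |·| ≈ 1.4142, ∠ ≈ 45.00°
pole (1 + j10·0.02) = 1 + j0.2 → |·| ≈ 1.0198, ∠ ≈ 11.31°
|T| = 32 · 5.099 · 1.6008 / (10.05 · 1.4142 · 1.0198) ≈ 18.021
Gain = 20 log₁₀(18.021) ≈ 25.12 dB
∠T = (78.69° + 51.34°) − (84.29° + 45.00° + 11.31°) = -10.57°

At ω = 54 rad/s:
zero (1 + j54·0.5) = 1 + j27 → |·| ≈ 27.019, ∠ ≈ 87.88°
zero (1 + j54·0.125) = 1 + j6.75 → |·| ≈ 6.8237, ∠ ≈ 81.57°
pole (1 + j54·1) = 1 + j54 → |·| ≈ 54.009, ∠ ≈ 88.94°
pole (1 + j54·0.1) = 1 + j5.4 → |·| ≈ 5.4918, ∠ ≈ 79.51°
pole (1 + j54·0.02) = 1 + j1.08 → |·| ≈ 1.4719, ∠ ≈ 47.20°
|T| = 32 · 27.019 · 6.8237 / (54.009 · 5.4918 · 1.4719) ≈ 13.514
Gain = 20 log₁₀(13.514) ≈ 22.62 dB
∠T = (87.88° + 81.57°) − (88.94° + 79.51° + 47.20°) = -46.20°

ω = 10: 25.1 dB, -10.6°; ω = 54: 22.6 dB, -46.2°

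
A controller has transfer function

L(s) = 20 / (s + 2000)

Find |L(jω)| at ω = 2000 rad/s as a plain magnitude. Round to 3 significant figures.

At s = jω = j2000:
pole (s+2000): 2000 + j2000 → |·| = √(2000²+2000²) = √8000000 ≈ 2828.4, ∠ = arctan(2000/2000) ≈ 45.00°
|L| = 20 / 2828.4 ≈ 0.0070711

0.00707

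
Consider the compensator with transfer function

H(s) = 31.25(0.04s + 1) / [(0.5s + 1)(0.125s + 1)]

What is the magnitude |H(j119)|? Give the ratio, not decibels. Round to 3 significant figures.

At ω = 119 rad/s:
zero (1 + j119·0.04) = 1 + j4.76 → |·| ≈ 4.8639, ∠ ≈ 78.14°
pole (1 + j119·0.5) = 1 + j59.5 → |·| ≈ 59.508, ∠ ≈ 89.04°
pole (1 + j119·0.125) = 1 + j14.875 → |·| ≈ 14.909, ∠ ≈ 86.15°
|H| = 31.25 · 4.8639 / (59.508 · 14.909) ≈ 0.17132

0.171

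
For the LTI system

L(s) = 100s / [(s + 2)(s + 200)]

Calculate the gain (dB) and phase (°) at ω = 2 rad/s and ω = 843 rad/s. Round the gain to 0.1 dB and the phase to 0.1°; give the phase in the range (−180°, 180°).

ω = 2: -9.0 dB, 44.4°; ω = 843: -18.8 dB, -76.5°

At s = jω = j2:
zero at origin: s = j2 → |·| = 2, ∠ = 90.00°
pole (s+2): 2 + j2 → |·| = √(2²+2²) = √8 ≈ 2.8284, ∠ = arctan(2/2) ≈ 45.00°
pole (s+200): 200 + j2 → |·| = √(200²+2²) = √40004 ≈ 200.01, ∠ = arctan(2/200) ≈ 0.57°
|L| = 100 · 2 / 565.71 ≈ 0.35354
Gain = 20 log₁₀(0.35354) ≈ -9.03 dB
∠L = 90.00° − 45.57° = 44.43°

At s = jω = j843:
zero at origin: s = j843 → |·| = 843, ∠ = 90.00°
pole (s+2): 2 + j843 → |·| = √(2²+843²) = √710653 ≈ 843, ∠ = arctan(843/2) ≈ 89.86°
pole (s+200): 200 + j843 → |·| = √(200²+843²) = √750649 ≈ 866.4, ∠ = arctan(843/200) ≈ 76.65°
|L| = 100 · 843 / 7.3038e+05 ≈ 0.11542
Gain = 20 log₁₀(0.11542) ≈ -18.75 dB
∠L = 90.00° − 166.51° = -76.51°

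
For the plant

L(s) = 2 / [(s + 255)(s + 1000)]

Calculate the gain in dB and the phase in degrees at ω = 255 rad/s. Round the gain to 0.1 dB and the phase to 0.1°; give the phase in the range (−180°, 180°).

At s = jω = j255:
pole (s+255): 255 + j255 → |·| = √(255²+255²) = √130050 ≈ 360.62, ∠ = arctan(255/255) ≈ 45.00°
pole (s+1000): 1000 + j255 → |·| = √(1000²+255²) = √1065025 ≈ 1032, ∠ = arctan(255/1000) ≈ 14.31°
|L| = 2 / 3.7216e+05 ≈ 5.374e-06
Gain = 20 log₁₀(5.374e-06) ≈ -105.39 dB
∠L = 0.00° − 59.31° = -59.31°

-105.4 dB, -59.3°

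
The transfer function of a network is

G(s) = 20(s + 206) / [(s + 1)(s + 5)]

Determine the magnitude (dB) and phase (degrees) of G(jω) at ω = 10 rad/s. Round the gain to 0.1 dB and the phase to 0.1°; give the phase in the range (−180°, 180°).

At s = jω = j10:
zero (s+206): 206 + j10 → |·| = √(206²+10²) = √42536 ≈ 206.24, ∠ = arctan(10/206) ≈ 2.78°
pole (s+1): 1 + j10 → |·| = √(1²+10²) = √101 ≈ 10.05, ∠ = arctan(10/1) ≈ 84.29°
pole (s+5): 5 + j10 → |·| = √(5²+10²) = √125 ≈ 11.18, ∠ = arctan(10/5) ≈ 63.43°
|G| = 20 · 206.24 / 112.36 ≈ 36.711
Gain = 20 log₁₀(36.711) ≈ 31.30 dB
∠G = 2.78° − 147.72° = -144.94°

31.3 dB, -144.9°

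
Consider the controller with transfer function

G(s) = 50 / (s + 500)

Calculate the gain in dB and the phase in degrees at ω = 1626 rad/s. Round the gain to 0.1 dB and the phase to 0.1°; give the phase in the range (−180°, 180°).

At s = jω = j1626:
pole (s+500): 500 + j1626 → |·| = √(500²+1626²) = √2893876 ≈ 1701.1, ∠ = arctan(1626/500) ≈ 72.91°
|G| = 50 / 1701.1 ≈ 0.029393
Gain = 20 log₁₀(0.029393) ≈ -30.64 dB
∠G = 0.00° − 72.91° = -72.91°

-30.6 dB, -72.9°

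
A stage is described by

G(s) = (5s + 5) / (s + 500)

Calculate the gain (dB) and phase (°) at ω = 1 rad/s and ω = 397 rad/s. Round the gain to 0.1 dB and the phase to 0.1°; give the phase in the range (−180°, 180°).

Substitute s = j1:
Numerator: 5(j1) + 5 = 5 + j5
Denominator: (j1) + 500 = 500 + j1
|N| = √(5² + 5²) ≈ 7.0711, ∠N ≈ 45.00°
|D| = √(500² + 1²) ≈ 500, ∠D ≈ 0.11°
|G| = 7.0711 / 500 ≈ 0.014142
Gain = 20 log₁₀(0.014142) ≈ -36.99 dB
∠G = 45.00° − 0.11° = 44.89°

Substitute s = j397:
Numerator: 5(j397) + 5 = 5 + j1985
Denominator: (j397) + 500 = 500 + j397
|N| = √(5² + 1985²) ≈ 1985, ∠N ≈ 89.86°
|D| = √(500² + 397²) ≈ 638.44, ∠D ≈ 38.45°
|G| = 1985 / 638.44 ≈ 3.1091
Gain = 20 log₁₀(3.1091) ≈ 9.85 dB
∠G = 89.86° − 38.45° = 51.41°

ω = 1: -37.0 dB, 44.9°; ω = 397: 9.9 dB, 51.4°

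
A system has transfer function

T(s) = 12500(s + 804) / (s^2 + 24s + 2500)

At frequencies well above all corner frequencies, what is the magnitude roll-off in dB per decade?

-20 dB/decade

Each pole contributes −20 dB/decade at high frequency; each zero contributes +20 dB/decade.
Net: 1 zero(s) − 2 pole(s) → -20 dB/decade.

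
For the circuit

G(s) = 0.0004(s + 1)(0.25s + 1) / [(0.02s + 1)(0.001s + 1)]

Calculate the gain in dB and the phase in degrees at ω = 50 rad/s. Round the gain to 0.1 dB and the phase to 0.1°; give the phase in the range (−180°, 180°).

At ω = 50 rad/s:
zero (1 + j50·1) = 1 + j50 → |·| ≈ 50.01, ∠ ≈ 88.85°
zero (1 + j50·0.25) = 1 + j12.5 → |·| ≈ 12.54, ∠ ≈ 85.43°
pole (1 + j50·0.02) = 1 + j1 → |·| ≈ 1.4142, ∠ ≈ 45.00°
pole (1 + j50·0.001) = 1 + j0.05 → |·| ≈ 1.0012, ∠ ≈ 2.86°
|G| = 0.0004 · 50.01 · 12.54 / (1.4142 · 1.0012) ≈ 0.17717
Gain = 20 log₁₀(0.17717) ≈ -15.03 dB
∠G = (88.85° + 85.43°) − (45.00° + 2.86°) = 126.42°

-15.0 dB, 126.4°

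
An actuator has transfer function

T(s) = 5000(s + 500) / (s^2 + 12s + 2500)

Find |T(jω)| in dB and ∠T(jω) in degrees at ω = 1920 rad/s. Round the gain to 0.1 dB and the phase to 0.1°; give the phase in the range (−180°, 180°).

8.6 dB, -104.2°

At s = jω = j1920:
zero (s+500): 500 + j1920 → |·| = √(500²+1920²) = √3936400 ≈ 1984, ∠ = arctan(1920/500) ≈ 75.40°
quadratic: (j1920)² + 12·j1920 + 2500 = -3683900 + j23040 → |·| ≈ 3.684e+06, ∠ ≈ 179.64°
|T| = 5000 · 1984 / 3.684e+06 ≈ 2.6927
Gain = 20 log₁₀(2.6927) ≈ 8.60 dB
∠T = 75.40° − 179.64° = -104.24°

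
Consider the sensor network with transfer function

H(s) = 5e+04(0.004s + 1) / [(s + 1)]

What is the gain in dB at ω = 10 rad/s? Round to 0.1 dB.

At ω = 10 rad/s:
zero (1 + j10·0.004) = 1 + j0.04 → |·| ≈ 1.0008, ∠ ≈ 2.29°
pole (1 + j10·1) = 1 + j10 → |·| ≈ 10.05, ∠ ≈ 84.29°
|H| = 5e+04 · 1.0008 / (10.05) ≈ 4979.1
Gain = 20 log₁₀(4979.1) ≈ 73.94 dB

73.9 dB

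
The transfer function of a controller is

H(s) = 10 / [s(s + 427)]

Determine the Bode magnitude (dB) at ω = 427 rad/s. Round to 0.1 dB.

-88.2 dB

At s = jω = j427:
pole (s+427): 427 + j427 → |·| = √(427²+427²) = √364658 ≈ 603.87, ∠ = arctan(427/427) ≈ 45.00°
pole at origin: |s| = 427, ∠ = 90.00° (in denominator)
|H| = 10 / 2.5785e+05 ≈ 3.8782e-05
Gain = 20 log₁₀(3.8782e-05) ≈ -88.23 dB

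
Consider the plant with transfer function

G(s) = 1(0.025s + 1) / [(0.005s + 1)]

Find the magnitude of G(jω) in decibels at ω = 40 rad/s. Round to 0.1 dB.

At ω = 40 rad/s:
zero (1 + j40·0.025) = 1 + j1 → |·| ≈ 1.4142, ∠ ≈ 45.00°
pole (1 + j40·0.005) = 1 + j0.2 → |·| ≈ 1.0198, ∠ ≈ 11.31°
|G| = 1 · 1.4142 / (1.0198) ≈ 1.3867
Gain = 20 log₁₀(1.3867) ≈ 2.84 dB

2.8 dB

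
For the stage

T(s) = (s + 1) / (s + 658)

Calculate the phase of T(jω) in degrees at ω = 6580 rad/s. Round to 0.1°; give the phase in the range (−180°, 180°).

5.7°

At s = jω = j6580:
zero (s+1): 1 + j6580 → |·| = √(1²+6580²) = √43296401 ≈ 6580, ∠ = arctan(6580/1) ≈ 89.99°
pole (s+658): 658 + j6580 → |·| = √(658²+6580²) = √43729364 ≈ 6612.8, ∠ = arctan(6580/658) ≈ 84.29°
∠T = 89.99° − 84.29° = 5.70°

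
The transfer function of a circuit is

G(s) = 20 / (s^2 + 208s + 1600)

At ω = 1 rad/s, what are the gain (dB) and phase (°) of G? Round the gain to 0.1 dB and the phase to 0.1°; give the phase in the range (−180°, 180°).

-38.1 dB, -7.4°

Substitute s = j1:
Numerator: 20 = 20 + j0
Denominator: (j1)^2 + 208(j1) + 1600 = 1599 + j208
|N| = √(20² + 0²) ≈ 20, ∠N ≈ 0.00°
|D| = √(1599² + 208²) ≈ 1612.5, ∠D ≈ 7.41°
|G| = 20 / 1612.5 ≈ 0.012403
Gain = 20 log₁₀(0.012403) ≈ -38.13 dB
∠G = 0.00° − 7.41° = -7.41°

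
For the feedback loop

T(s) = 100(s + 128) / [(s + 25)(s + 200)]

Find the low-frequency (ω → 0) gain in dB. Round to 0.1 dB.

8.2 dB

T(0) = 100·128 / (25·200) = 2.56
20 log₁₀(2.56) ≈ 8.16 dB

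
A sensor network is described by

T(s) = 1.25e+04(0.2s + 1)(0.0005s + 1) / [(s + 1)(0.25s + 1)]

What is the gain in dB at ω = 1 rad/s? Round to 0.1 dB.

78.8 dB

At ω = 1 rad/s:
zero (1 + j1·0.2) = 1 + j0.2 → |·| ≈ 1.0198, ∠ ≈ 11.31°
zero (1 + j1·0.0005) = 1 + j0.0005 → |·| ≈ 1, ∠ ≈ 0.03°
pole (1 + j1·1) = 1 + j1 → |·| ≈ 1.4142, ∠ ≈ 45.00°
pole (1 + j1·0.25) = 1 + j0.25 → |·| ≈ 1.0308, ∠ ≈ 14.04°
|T| = 1.25e+04 · 1.0198 · 1 / (1.4142 · 1.0308) ≈ 8744.6
Gain = 20 log₁₀(8744.6) ≈ 78.83 dB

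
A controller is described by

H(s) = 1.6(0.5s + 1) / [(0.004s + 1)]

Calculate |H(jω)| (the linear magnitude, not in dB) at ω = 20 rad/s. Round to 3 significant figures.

At ω = 20 rad/s:
zero (1 + j20·0.5) = 1 + j10 → |·| ≈ 10.05, ∠ ≈ 84.29°
pole (1 + j20·0.004) = 1 + j0.08 → |·| ≈ 1.0032, ∠ ≈ 4.57°
|H| = 1.6 · 10.05 / (1.0032) ≈ 16.029

16.0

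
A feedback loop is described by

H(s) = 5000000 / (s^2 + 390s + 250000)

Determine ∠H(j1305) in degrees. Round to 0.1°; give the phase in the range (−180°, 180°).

-160.7°

At s = jω = j1305:
quadratic: (j1305)² + 390·j1305 + 250000 = -1453025 + j508950 → |·| ≈ 1.5396e+06, ∠ ≈ 160.70°
∠H = 0.00° − 160.70° = -160.70°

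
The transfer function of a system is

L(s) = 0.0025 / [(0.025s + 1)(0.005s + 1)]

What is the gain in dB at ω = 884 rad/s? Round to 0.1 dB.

At ω = 884 rad/s:
pole (1 + j884·0.025) = 1 + j22.1 → |·| ≈ 22.123, ∠ ≈ 87.41°
pole (1 + j884·0.005) = 1 + j4.42 → |·| ≈ 4.5317, ∠ ≈ 77.25°
|L| = 0.0025 · 1 / (22.123 · 4.5317) ≈ 2.4936e-05
Gain = 20 log₁₀(2.4936e-05) ≈ -92.06 dB

-92.1 dB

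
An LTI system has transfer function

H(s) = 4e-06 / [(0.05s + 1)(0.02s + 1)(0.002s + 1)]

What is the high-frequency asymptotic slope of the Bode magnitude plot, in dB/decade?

Each pole contributes −20 dB/decade at high frequency; each zero contributes +20 dB/decade.
Net: 0 zero(s) − 3 pole(s) → -60 dB/decade.

-60 dB/decade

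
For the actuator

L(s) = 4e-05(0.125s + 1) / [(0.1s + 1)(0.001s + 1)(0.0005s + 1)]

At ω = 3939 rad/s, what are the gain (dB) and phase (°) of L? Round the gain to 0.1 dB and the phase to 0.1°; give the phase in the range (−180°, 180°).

At ω = 3939 rad/s:
zero (1 + j3939·0.125) = 1 + j492.375 → |·| ≈ 492.38, ∠ ≈ 89.88°
pole (1 + j3939·0.1) = 1 + j393.9 → |·| ≈ 393.9, ∠ ≈ 89.85°
pole (1 + j3939·0.001) = 1 + j3.939 → |·| ≈ 4.064, ∠ ≈ 75.76°
pole (1 + j3939·0.0005) = 1 + j1.9695 → |·| ≈ 2.2088, ∠ ≈ 63.08°
|L| = 4e-05 · 492.38 / (393.9 · 4.064 · 2.2088) ≈ 5.5701e-06
Gain = 20 log₁₀(5.5701e-06) ≈ -105.08 dB
∠L = (89.88°) − (89.85° + 75.76° + 63.08°) = -138.81°

-105.1 dB, -138.8°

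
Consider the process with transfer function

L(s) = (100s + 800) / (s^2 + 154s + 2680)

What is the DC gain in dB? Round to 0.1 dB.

L(0) = 800 / 2680 ≈ 0.29851
20 log₁₀(0.29851) ≈ -10.50 dB

-10.5 dB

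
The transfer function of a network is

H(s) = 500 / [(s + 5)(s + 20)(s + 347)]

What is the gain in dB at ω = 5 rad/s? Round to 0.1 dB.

-40.1 dB

At s = jω = j5:
pole (s+5): 5 + j5 → |·| = √(5²+5²) = √50 ≈ 7.0711, ∠ = arctan(5/5) ≈ 45.00°
pole (s+20): 20 + j5 → |·| = √(20²+5²) = √425 ≈ 20.616, ∠ = arctan(5/20) ≈ 14.04°
pole (s+347): 347 + j5 → |·| = √(347²+5²) = √120434 ≈ 347.04, ∠ = arctan(5/347) ≈ 0.83°
|H| = 500 / 50591 ≈ 0.0098832
Gain = 20 log₁₀(0.0098832) ≈ -40.10 dB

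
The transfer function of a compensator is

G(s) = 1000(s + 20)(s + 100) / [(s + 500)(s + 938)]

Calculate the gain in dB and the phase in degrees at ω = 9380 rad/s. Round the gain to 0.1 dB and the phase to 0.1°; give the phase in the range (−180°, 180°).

At s = jω = j9380:
zero (s+20): 20 + j9380 → |·| = √(20²+9380²) = √87984800 ≈ 9380, ∠ = arctan(9380/20) ≈ 89.88°
zero (s+100): 100 + j9380 → |·| = √(100²+9380²) = √87994400 ≈ 9380.5, ∠ = arctan(9380/100) ≈ 89.39°
pole (s+500): 500 + j9380 → |·| = √(500²+9380²) = √88234400 ≈ 9393.3, ∠ = arctan(9380/500) ≈ 86.95°
pole (s+938): 938 + j9380 → |·| = √(938²+9380²) = √88864244 ≈ 9426.8, ∠ = arctan(9380/938) ≈ 84.29°
|G| = 1000 · 8.7989e+07 / 8.8549e+07 ≈ 993.68
Gain = 20 log₁₀(993.68) ≈ 59.94 dB
∠G = 179.27° − 171.24° = 8.03°

59.9 dB, 8.0°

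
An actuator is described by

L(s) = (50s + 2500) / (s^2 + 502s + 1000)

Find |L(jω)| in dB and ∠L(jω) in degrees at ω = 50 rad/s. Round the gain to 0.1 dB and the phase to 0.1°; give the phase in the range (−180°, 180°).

-17.0 dB, -48.4°

Substitute s = j50:
Numerator: 50(j50) + 2500 = 2500 + j2500
Denominator: (j50)^2 + 502(j50) + 1000 = -1500 + j25100
|N| = √(2500² + 2500²) ≈ 3535.5, ∠N ≈ 45.00°
|D| = √(1500² + 25100²) ≈ 25145, ∠D ≈ 93.42°
|L| = 3535.5 / 25145 ≈ 0.1406
Gain = 20 log₁₀(0.1406) ≈ -17.04 dB
∠L = 45.00° − 93.42° = -48.42°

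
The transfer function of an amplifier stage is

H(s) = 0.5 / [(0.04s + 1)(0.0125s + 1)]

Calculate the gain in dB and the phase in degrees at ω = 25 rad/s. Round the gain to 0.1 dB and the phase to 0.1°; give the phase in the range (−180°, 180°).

-9.4 dB, -62.4°

At ω = 25 rad/s:
pole (1 + j25·0.04) = 1 + j1 → |·| ≈ 1.4142, ∠ ≈ 45.00°
pole (1 + j25·0.0125) = 1 + j0.3125 → |·| ≈ 1.0477, ∠ ≈ 17.35°
|H| = 0.5 · 1 / (1.4142 · 1.0477) ≈ 0.33746
Gain = 20 log₁₀(0.33746) ≈ -9.44 dB
∠H = (0°) − (45.00° + 17.35°) = -62.35°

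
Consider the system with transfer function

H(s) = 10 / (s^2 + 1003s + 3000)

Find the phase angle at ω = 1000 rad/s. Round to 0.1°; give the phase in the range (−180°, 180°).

Substitute s = j1000:
Numerator: 10 = 10 + j0
Denominator: (j1000)^2 + 1003(j1000) + 3000 = -997000 + j1003000
|N| = √(10² + 0²) ≈ 10, ∠N ≈ 0.00°
|D| = √(997000² + 1003000²) ≈ 1.4142e+06, ∠D ≈ 134.83°
∠H = 0.00° − 134.83° = -134.83°

-134.8°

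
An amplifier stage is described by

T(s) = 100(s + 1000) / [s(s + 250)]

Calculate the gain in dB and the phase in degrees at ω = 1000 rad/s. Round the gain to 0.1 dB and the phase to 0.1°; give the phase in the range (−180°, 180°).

-17.3 dB, -121.0°

At s = jω = j1000:
zero (s+1000): 1000 + j1000 → |·| = √(1000²+1000²) = √2000000 ≈ 1414.2, ∠ = arctan(1000/1000) ≈ 45.00°
pole (s+250): 250 + j1000 → |·| = √(250²+1000²) = √1062500 ≈ 1030.8, ∠ = arctan(1000/250) ≈ 75.96°
pole at origin: |s| = 1000, ∠ = 90.00° (in denominator)
|T| = 100 · 1414.2 / 1.0308e+06 ≈ 0.13719
Gain = 20 log₁₀(0.13719) ≈ -17.25 dB
∠T = 45.00° − 165.96° = -120.96°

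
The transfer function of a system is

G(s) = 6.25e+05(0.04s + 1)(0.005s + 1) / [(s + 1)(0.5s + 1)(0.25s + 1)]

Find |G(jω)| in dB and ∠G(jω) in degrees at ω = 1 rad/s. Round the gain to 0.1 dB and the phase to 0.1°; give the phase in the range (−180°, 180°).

At ω = 1 rad/s:
zero (1 + j1·0.04) = 1 + j0.04 → |·| ≈ 1.0008, ∠ ≈ 2.29°
zero (1 + j1·0.005) = 1 + j0.005 → |·| ≈ 1, ∠ ≈ 0.29°
pole (1 + j1·1) = 1 + j1 → |·| ≈ 1.4142, ∠ ≈ 45.00°
pole (1 + j1·0.5) = 1 + j0.5 → |·| ≈ 1.118, ∠ ≈ 26.57°
pole (1 + j1·0.25) = 1 + j0.25 → |·| ≈ 1.0308, ∠ ≈ 14.04°
|G| = 6.25e+05 · 1.0008 · 1 / (1.4142 · 1.118 · 1.0308) ≈ 3.838e+05
Gain = 20 log₁₀(3.838e+05) ≈ 111.68 dB
∠G = (2.29° + 0.29°) − (45.00° + 26.57° + 14.04°) = -83.03°

111.7 dB, -83.0°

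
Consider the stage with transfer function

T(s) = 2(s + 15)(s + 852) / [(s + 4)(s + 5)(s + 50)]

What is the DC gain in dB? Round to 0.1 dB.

28.2 dB

T(0) = 2·15·852 / (4·5·50) = 25.56
20 log₁₀(25.56) ≈ 28.15 dB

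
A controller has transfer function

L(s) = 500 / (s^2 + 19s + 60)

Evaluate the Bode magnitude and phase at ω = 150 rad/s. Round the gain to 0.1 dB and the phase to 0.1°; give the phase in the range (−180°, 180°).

-33.1 dB, -172.8°

Substitute s = j150:
Numerator: 500 = 500 + j0
Denominator: (j150)^2 + 19(j150) + 60 = -22440 + j2850
|N| = √(500² + 0²) ≈ 500, ∠N ≈ 0.00°
|D| = √(22440² + 2850²) ≈ 22620, ∠D ≈ 172.76°
|L| = 500 / 22620 ≈ 0.022104
Gain = 20 log₁₀(0.022104) ≈ -33.11 dB
∠L = 0.00° − 172.76° = -172.76°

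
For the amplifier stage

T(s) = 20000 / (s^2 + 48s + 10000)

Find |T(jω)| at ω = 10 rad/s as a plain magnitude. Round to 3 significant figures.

At s = jω = j10:
quadratic: (j10)² + 48·j10 + 10000 = 9900 + j480 → |·| ≈ 9911.6, ∠ ≈ 2.78°
|T| = 20000 / 9911.6 ≈ 2.0178

2.02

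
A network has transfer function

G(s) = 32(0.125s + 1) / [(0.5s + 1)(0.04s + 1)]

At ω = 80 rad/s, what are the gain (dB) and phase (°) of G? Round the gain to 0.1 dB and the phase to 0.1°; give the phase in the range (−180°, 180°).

At ω = 80 rad/s:
zero (1 + j80·0.125) = 1 + j10 → |·| ≈ 10.05, ∠ ≈ 84.29°
pole (1 + j80·0.5) = 1 + j40 → |·| ≈ 40.012, ∠ ≈ 88.57°
pole (1 + j80·0.04) = 1 + j3.2 → |·| ≈ 3.3526, ∠ ≈ 72.65°
|G| = 32 · 10.05 / (40.012 · 3.3526) ≈ 2.3974
Gain = 20 log₁₀(2.3974) ≈ 7.59 dB
∠G = (84.29°) − (88.57° + 72.65°) = -76.93°

7.6 dB, -76.9°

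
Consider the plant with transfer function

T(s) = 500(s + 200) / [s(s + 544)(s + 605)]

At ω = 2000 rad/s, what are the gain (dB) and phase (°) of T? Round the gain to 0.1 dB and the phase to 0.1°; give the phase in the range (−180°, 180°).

At s = jω = j2000:
zero (s+200): 200 + j2000 → |·| = √(200²+2000²) = √4040000 ≈ 2010, ∠ = arctan(2000/200) ≈ 84.29°
pole (s+544): 544 + j2000 → |·| = √(544²+2000²) = √4295936 ≈ 2072.7, ∠ = arctan(2000/544) ≈ 74.78°
pole (s+605): 605 + j2000 → |·| = √(605²+2000²) = √4366025 ≈ 2089.5, ∠ = arctan(2000/605) ≈ 73.17°
pole at origin: |s| = 2000, ∠ = 90.00° (in denominator)
|T| = 500 · 2010 / 8.6618e+09 ≈ 0.00011603
Gain = 20 log₁₀(0.00011603) ≈ -78.71 dB
∠T = 84.29° − 237.95° = -153.66°

-78.7 dB, -153.7°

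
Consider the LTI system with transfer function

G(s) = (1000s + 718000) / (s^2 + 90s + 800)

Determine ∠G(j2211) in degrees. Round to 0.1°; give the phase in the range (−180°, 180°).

Substitute s = j2211:
Numerator: 1000(j2211) + 718000 = 718000 + j2211000
Denominator: (j2211)^2 + 90(j2211) + 800 = -4887721 + j198990
|N| = √(718000² + 2211000²) ≈ 2.3247e+06, ∠N ≈ 72.01°
|D| = √(4887721² + 198990²) ≈ 4.8918e+06, ∠D ≈ 177.67°
∠G = 72.01° − 177.67° = -105.66°

-105.7°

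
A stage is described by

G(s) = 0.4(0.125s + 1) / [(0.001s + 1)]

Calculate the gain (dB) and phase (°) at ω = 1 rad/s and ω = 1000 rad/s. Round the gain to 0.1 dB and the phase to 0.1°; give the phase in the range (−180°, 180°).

At ω = 1 rad/s:
zero (1 + j1·0.125) = 1 + j0.125 → |·| ≈ 1.0078, ∠ ≈ 7.13°
pole (1 + j1·0.001) = 1 + j0.001 → |·| ≈ 1, ∠ ≈ 0.06°
|G| = 0.4 · 1.0078 / (1) ≈ 0.40312
Gain = 20 log₁₀(0.40312) ≈ -7.89 dB
∠G = (7.13°) − (0.06°) = 7.07°

At ω = 1000 rad/s:
zero (1 + j1000·0.125) = 1 + j125 → |·| ≈ 125, ∠ ≈ 89.54°
pole (1 + j1000·0.001) = 1 + j1 → |·| ≈ 1.4142, ∠ ≈ 45.00°
|G| = 0.4 · 125 / (1.4142) ≈ 35.356
Gain = 20 log₁₀(35.356) ≈ 30.97 dB
∠G = (89.54°) − (45.00°) = 44.54°

ω = 1: -7.9 dB, 7.1°; ω = 1000: 31.0 dB, 44.5°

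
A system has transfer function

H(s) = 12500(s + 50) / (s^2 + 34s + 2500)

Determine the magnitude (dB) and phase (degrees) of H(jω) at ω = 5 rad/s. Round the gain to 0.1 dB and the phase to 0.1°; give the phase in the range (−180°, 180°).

At s = jω = j5:
zero (s+50): 50 + j5 → |·| = √(50²+5²) = √2525 ≈ 50.249, ∠ = arctan(5/50) ≈ 5.71°
quadratic: (j5)² + 34·j5 + 2500 = 2475 + j170 → |·| ≈ 2480.8, ∠ ≈ 3.93°
|H| = 12500 · 50.249 / 2480.8 ≈ 253.19
Gain = 20 log₁₀(253.19) ≈ 48.07 dB
∠H = 5.71° − 3.93° = 1.78°

48.1 dB, 1.8°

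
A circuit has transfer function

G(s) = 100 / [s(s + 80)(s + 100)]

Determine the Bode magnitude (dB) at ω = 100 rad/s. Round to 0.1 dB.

-85.2 dB

At s = jω = j100:
pole (s+80): 80 + j100 → |·| = √(80²+100²) = √16400 ≈ 128.06, ∠ = arctan(100/80) ≈ 51.34°
pole (s+100): 100 + j100 → |·| = √(100²+100²) = √20000 ≈ 141.42, ∠ = arctan(100/100) ≈ 45.00°
pole at origin: |s| = 100, ∠ = 90.00° (in denominator)
|G| = 100 / 1.811e+06 ≈ 5.5218e-05
Gain = 20 log₁₀(5.5218e-05) ≈ -85.16 dB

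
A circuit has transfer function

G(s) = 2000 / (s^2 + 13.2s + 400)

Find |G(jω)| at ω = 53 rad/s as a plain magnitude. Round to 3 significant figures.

At s = jω = j53:
quadratic: (j53)² + 13.2·j53 + 400 = -2409 + j699.6 → |·| ≈ 2508.5, ∠ ≈ 163.81°
|G| = 2000 / 2508.5 ≈ 0.79729

0.797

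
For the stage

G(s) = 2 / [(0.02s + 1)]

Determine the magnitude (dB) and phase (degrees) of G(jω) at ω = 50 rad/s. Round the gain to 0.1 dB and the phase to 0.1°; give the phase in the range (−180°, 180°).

At ω = 50 rad/s:
pole (1 + j50·0.02) = 1 + j1 → |·| ≈ 1.4142, ∠ ≈ 45.00°
|G| = 2 · 1 / (1.4142) ≈ 1.4142
Gain = 20 log₁₀(1.4142) ≈ 3.01 dB
∠G = (0°) − (45.00°) = -45.00°

3.0 dB, -45.0°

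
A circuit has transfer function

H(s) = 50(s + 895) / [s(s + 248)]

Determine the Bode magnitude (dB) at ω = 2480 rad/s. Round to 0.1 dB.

At s = jω = j2480:
zero (s+895): 895 + j2480 → |·| = √(895²+2480²) = √6951425 ≈ 2636.6, ∠ = arctan(2480/895) ≈ 70.16°
pole (s+248): 248 + j2480 → |·| = √(248²+2480²) = √6211904 ≈ 2492.4, ∠ = arctan(2480/248) ≈ 84.29°
pole at origin: |s| = 2480, ∠ = 90.00° (in denominator)
|H| = 50 · 2636.6 / 6.1812e+06 ≈ 0.021328
Gain = 20 log₁₀(0.021328) ≈ -33.42 dB

-33.4 dB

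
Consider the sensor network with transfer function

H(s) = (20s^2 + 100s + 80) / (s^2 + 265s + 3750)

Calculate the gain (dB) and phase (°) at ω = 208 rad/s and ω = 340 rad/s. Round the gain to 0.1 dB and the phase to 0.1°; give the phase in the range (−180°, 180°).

Substitute s = j208:
Numerator: 20(j208)^2 + 100(j208) + 80 = -865200 + j20800
Denominator: (j208)^2 + 265(j208) + 3750 = -39514 + j55120
|N| = √(865200² + 20800²) ≈ 8.6545e+05, ∠N ≈ 178.62°
|D| = √(39514² + 55120²) ≈ 67820, ∠D ≈ 125.64°
|H| = 8.6545e+05 / 67820 ≈ 12.761
Gain = 20 log₁₀(12.761) ≈ 22.12 dB
∠H = 178.62° − 125.64° = 52.98°

Substitute s = j340:
Numerator: 20(j340)^2 + 100(j340) + 80 = -2311920 + j34000
Denominator: (j340)^2 + 265(j340) + 3750 = -111850 + j90100
|N| = √(2311920² + 34000²) ≈ 2.3122e+06, ∠N ≈ 179.16°
|D| = √(111850² + 90100²) ≈ 1.4363e+05, ∠D ≈ 141.15°
|H| = 2.3122e+06 / 1.4363e+05 ≈ 16.098
Gain = 20 log₁₀(16.098) ≈ 24.14 dB
∠H = 179.16° − 141.15° = 38.01°

ω = 208: 22.1 dB, 53.0°; ω = 340: 24.1 dB, 38.0°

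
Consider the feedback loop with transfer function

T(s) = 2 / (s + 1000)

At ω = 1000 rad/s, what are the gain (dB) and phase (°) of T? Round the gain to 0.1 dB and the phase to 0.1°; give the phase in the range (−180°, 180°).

-57.0 dB, -45.0°

Substitute s = j1000:
Numerator: 2 = 2 + j0
Denominator: (j1000) + 1000 = 1000 + j1000
|N| = √(2² + 0²) ≈ 2, ∠N ≈ 0.00°
|D| = √(1000² + 1000²) ≈ 1414.2, ∠D ≈ 45.00°
|T| = 2 / 1414.2 ≈ 0.0014142
Gain = 20 log₁₀(0.0014142) ≈ -56.99 dB
∠T = 0.00° − 45.00° = -45.00°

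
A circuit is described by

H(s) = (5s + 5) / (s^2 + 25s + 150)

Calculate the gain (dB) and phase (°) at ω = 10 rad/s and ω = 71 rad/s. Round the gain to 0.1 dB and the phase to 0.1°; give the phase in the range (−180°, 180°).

Substitute s = j10:
Numerator: 5(j10) + 5 = 5 + j50
Denominator: (j10)^2 + 25(j10) + 150 = 50 + j250
|N| = √(5² + 50²) ≈ 50.249, ∠N ≈ 84.29°
|D| = √(50² + 250²) ≈ 254.95, ∠D ≈ 78.69°
|H| = 50.249 / 254.95 ≈ 0.19709
Gain = 20 log₁₀(0.19709) ≈ -14.11 dB
∠H = 84.29° − 78.69° = 5.60°

Substitute s = j71:
Numerator: 5(j71) + 5 = 5 + j355
Denominator: (j71)^2 + 25(j71) + 150 = -4891 + j1775
|N| = √(5² + 355²) ≈ 355.04, ∠N ≈ 89.19°
|D| = √(4891² + 1775²) ≈ 5203.1, ∠D ≈ 160.05°
|H| = 355.04 / 5203.1 ≈ 0.068236
Gain = 20 log₁₀(0.068236) ≈ -23.32 dB
∠H = 89.19° − 160.05° = -70.86°

ω = 10: -14.1 dB, 5.6°; ω = 71: -23.3 dB, -70.9°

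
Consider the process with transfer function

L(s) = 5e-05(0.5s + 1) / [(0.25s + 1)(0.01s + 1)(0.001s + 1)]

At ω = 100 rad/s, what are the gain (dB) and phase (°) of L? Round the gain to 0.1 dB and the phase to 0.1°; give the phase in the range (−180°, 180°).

At ω = 100 rad/s:
zero (1 + j100·0.5) = 1 + j50 → |·| ≈ 50.01, ∠ ≈ 88.85°
pole (1 + j100·0.25) = 1 + j25 → |·| ≈ 25.02, ∠ ≈ 87.71°
pole (1 + j100·0.01) = 1 + j1 → |·| ≈ 1.4142, ∠ ≈ 45.00°
pole (1 + j100·0.001) = 1 + j0.1 → |·| ≈ 1.005, ∠ ≈ 5.71°
|L| = 5e-05 · 50.01 / (25.02 · 1.4142 · 1.005) ≈ 7.0317e-05
Gain = 20 log₁₀(7.0317e-05) ≈ -83.06 dB
∠L = (88.85°) − (87.71° + 45.00° + 5.71°) = -49.57°

-83.1 dB, -49.6°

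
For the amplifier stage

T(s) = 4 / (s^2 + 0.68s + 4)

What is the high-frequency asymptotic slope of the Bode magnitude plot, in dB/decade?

Each pole contributes −20 dB/decade at high frequency; each zero contributes +20 dB/decade.
Net: 0 zero(s) − 2 pole(s) → -40 dB/decade.

-40 dB/decade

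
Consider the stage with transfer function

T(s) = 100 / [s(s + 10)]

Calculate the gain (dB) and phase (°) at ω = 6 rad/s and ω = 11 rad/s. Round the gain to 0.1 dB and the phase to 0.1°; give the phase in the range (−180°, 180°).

At s = jω = j6:
pole (s+10): 10 + j6 → |·| = √(10²+6²) = √136 ≈ 11.662, ∠ = arctan(6/10) ≈ 30.96°
pole at origin: |s| = 6, ∠ = 90.00° (in denominator)
|T| = 100 / 69.972 ≈ 1.4291
Gain = 20 log₁₀(1.4291) ≈ 3.10 dB
∠T = 0.00° − 120.96° = -120.96°

At s = jω = j11:
pole (s+10): 10 + j11 → |·| = √(10²+11²) = √221 ≈ 14.866, ∠ = arctan(11/10) ≈ 47.73°
pole at origin: |s| = 11, ∠ = 90.00° (in denominator)
|T| = 100 / 163.53 ≈ 0.61151
Gain = 20 log₁₀(0.61151) ≈ -4.27 dB
∠T = 0.00° − 137.73° = -137.73°

ω = 6: 3.1 dB, -121.0°; ω = 11: -4.3 dB, -137.7°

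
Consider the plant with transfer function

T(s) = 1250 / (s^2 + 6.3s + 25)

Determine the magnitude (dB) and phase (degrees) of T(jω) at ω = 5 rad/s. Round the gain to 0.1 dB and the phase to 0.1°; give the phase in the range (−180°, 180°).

At s = jω = j5:
quadratic: (j5)² + 6.3·j5 + 25 = 0 + j31.5 → |·| ≈ 31.5, ∠ ≈ 90.00°
|T| = 1250 / 31.5 ≈ 39.683
Gain = 20 log₁₀(39.683) ≈ 31.97 dB
∠T = 0.00° − 90.00° = -90.00°

32.0 dB, -90.0°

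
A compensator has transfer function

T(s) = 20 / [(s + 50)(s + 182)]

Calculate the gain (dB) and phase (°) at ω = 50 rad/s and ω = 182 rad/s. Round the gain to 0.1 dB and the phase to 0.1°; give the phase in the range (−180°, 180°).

ω = 50: -56.5 dB, -60.4°; ω = 182: -67.7 dB, -119.6°

At s = jω = j50:
pole (s+50): 50 + j50 → |·| = √(50²+50²) = √5000 ≈ 70.711, ∠ = arctan(50/50) ≈ 45.00°
pole (s+182): 182 + j50 → |·| = √(182²+50²) = √35624 ≈ 188.74, ∠ = arctan(50/182) ≈ 15.36°
|T| = 20 / 13346 ≈ 0.0014986
Gain = 20 log₁₀(0.0014986) ≈ -56.49 dB
∠T = 0.00° − 60.36° = -60.36°

At s = jω = j182:
pole (s+50): 50 + j182 → |·| = √(50²+182²) = √35624 ≈ 188.74, ∠ = arctan(182/50) ≈ 74.64°
pole (s+182): 182 + j182 → |·| = √(182²+182²) = √66248 ≈ 257.39, ∠ = arctan(182/182) ≈ 45.00°
|T| = 20 / 48580 ≈ 0.00041169
Gain = 20 log₁₀(0.00041169) ≈ -67.71 dB
∠T = 0.00° − 119.64° = -119.64°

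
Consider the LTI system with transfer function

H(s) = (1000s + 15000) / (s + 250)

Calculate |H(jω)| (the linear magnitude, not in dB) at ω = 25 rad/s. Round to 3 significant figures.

116

Substitute s = j25:
Numerator: 1000(j25) + 15000 = 15000 + j25000
Denominator: (j25) + 250 = 250 + j25
|N| = √(15000² + 25000²) ≈ 29155, ∠N ≈ 59.04°
|D| = √(250² + 25²) ≈ 251.25, ∠D ≈ 5.71°
|H| = 29155 / 251.25 ≈ 116.04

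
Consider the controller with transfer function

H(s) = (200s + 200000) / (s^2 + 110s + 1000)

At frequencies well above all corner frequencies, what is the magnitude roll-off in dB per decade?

Each pole contributes −20 dB/decade at high frequency; each zero contributes +20 dB/decade.
Net: 1 zero(s) − 2 pole(s) → -20 dB/decade.

-20 dB/decade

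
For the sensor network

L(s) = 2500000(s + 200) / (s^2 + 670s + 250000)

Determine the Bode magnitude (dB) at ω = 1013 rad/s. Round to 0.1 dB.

At s = jω = j1013:
zero (s+200): 200 + j1013 → |·| = √(200²+1013²) = √1066169 ≈ 1032.6, ∠ = arctan(1013/200) ≈ 78.83°
quadratic: (j1013)² + 670·j1013 + 250000 = -776169 + j678710 → |·| ≈ 1.0311e+06, ∠ ≈ 138.83°
|L| = 2500000 · 1032.6 / 1.0311e+06 ≈ 2503.6
Gain = 20 log₁₀(2503.6) ≈ 67.97 dB

68.0 dB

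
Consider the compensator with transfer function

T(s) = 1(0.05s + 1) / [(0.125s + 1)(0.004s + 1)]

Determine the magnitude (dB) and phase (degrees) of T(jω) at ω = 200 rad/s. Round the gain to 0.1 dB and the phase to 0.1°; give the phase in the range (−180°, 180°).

-10.1 dB, -42.1°

At ω = 200 rad/s:
zero (1 + j200·0.05) = 1 + j10 → |·| ≈ 10.05, ∠ ≈ 84.29°
pole (1 + j200·0.125) = 1 + j25 → |·| ≈ 25.02, ∠ ≈ 87.71°
pole (1 + j200·0.004) = 1 + j0.8 → |·| ≈ 1.2806, ∠ ≈ 38.66°
|T| = 1 · 10.05 / (25.02 · 1.2806) ≈ 0.31366
Gain = 20 log₁₀(0.31366) ≈ -10.07 dB
∠T = (84.29°) − (87.71° + 38.66°) = -42.08°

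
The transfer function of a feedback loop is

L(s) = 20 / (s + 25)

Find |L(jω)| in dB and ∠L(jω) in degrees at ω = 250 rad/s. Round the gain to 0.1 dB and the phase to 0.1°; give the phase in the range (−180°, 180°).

-22.0 dB, -84.3°

At s = jω = j250:
pole (s+25): 25 + j250 → |·| = √(25²+250²) = √63125 ≈ 251.25, ∠ = arctan(250/25) ≈ 84.29°
|L| = 20 / 251.25 ≈ 0.079602
Gain = 20 log₁₀(0.079602) ≈ -21.98 dB
∠L = 0.00° − 84.29° = -84.29°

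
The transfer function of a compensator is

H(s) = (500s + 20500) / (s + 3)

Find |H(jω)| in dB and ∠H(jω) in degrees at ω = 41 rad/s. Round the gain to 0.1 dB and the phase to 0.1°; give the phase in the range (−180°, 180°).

Substitute s = j41:
Numerator: 500(j41) + 20500 = 20500 + j20500
Denominator: (j41) + 3 = 3 + j41
|N| = √(20500² + 20500²) ≈ 28991, ∠N ≈ 45.00°
|D| = √(3² + 41²) ≈ 41.11, ∠D ≈ 85.82°
|H| = 28991 / 41.11 ≈ 705.21
Gain = 20 log₁₀(705.21) ≈ 56.97 dB
∠H = 45.00° − 85.82° = -40.82°

57.0 dB, -40.8°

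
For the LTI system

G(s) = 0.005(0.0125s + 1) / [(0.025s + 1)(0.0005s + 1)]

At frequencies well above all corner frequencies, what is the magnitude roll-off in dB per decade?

Each pole contributes −20 dB/decade at high frequency; each zero contributes +20 dB/decade.
Net: 1 zero(s) − 2 pole(s) → -20 dB/decade.

-20 dB/decade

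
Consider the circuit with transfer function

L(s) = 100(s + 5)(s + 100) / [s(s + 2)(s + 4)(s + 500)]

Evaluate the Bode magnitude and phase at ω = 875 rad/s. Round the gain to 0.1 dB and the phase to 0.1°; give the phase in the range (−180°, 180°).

-78.9 dB, -156.7°

At s = jω = j875:
zero (s+5): 5 + j875 → |·| = √(5²+875²) = √765650 ≈ 875.01, ∠ = arctan(875/5) ≈ 89.67°
zero (s+100): 100 + j875 → |·| = √(100²+875²) = √775625 ≈ 880.7, ∠ = arctan(875/100) ≈ 83.48°
pole (s+2): 2 + j875 → |·| = √(2²+875²) = √765629 ≈ 875, ∠ = arctan(875/2) ≈ 89.87°
pole (s+4): 4 + j875 → |·| = √(4²+875²) = √765641 ≈ 875.01, ∠ = arctan(875/4) ≈ 89.74°
pole (s+500): 500 + j875 → |·| = √(500²+875²) = √1015625 ≈ 1007.8, ∠ = arctan(875/500) ≈ 60.26°
pole at origin: |s| = 875, ∠ = 90.00° (in denominator)
|L| = 100 · 7.7062e+05 / 6.7515e+11 ≈ 0.00011414
Gain = 20 log₁₀(0.00011414) ≈ -78.85 dB
∠L = 173.15° − 329.87° = -156.72°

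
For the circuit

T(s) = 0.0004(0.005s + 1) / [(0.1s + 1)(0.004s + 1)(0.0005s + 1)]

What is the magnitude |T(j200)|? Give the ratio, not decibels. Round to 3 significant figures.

At ω = 200 rad/s:
zero (1 + j200·0.005) = 1 + j1 → |·| ≈ 1.4142, ∠ ≈ 45.00°
pole (1 + j200·0.1) = 1 + j20 → |·| ≈ 20.025, ∠ ≈ 87.14°
pole (1 + j200·0.004) = 1 + j0.8 → |·| ≈ 1.2806, ∠ ≈ 38.66°
pole (1 + j200·0.0005) = 1 + j0.1 → |·| ≈ 1.005, ∠ ≈ 5.71°
|T| = 0.0004 · 1.4142 / (20.025 · 1.2806 · 1.005) ≈ 2.1949e-05

2.19e-05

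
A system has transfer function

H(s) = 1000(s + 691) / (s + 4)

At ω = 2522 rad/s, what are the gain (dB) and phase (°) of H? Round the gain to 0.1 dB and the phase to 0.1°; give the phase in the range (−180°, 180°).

60.3 dB, -15.2°

At s = jω = j2522:
zero (s+691): 691 + j2522 → |·| = √(691²+2522²) = √6837965 ≈ 2615, ∠ = arctan(2522/691) ≈ 74.68°
pole (s+4): 4 + j2522 → |·| = √(4²+2522²) = √6360500 ≈ 2522, ∠ = arctan(2522/4) ≈ 89.91°
|H| = 1000 · 2615 / 2522 ≈ 1036.9
Gain = 20 log₁₀(1036.9) ≈ 60.31 dB
∠H = 74.68° − 89.91° = -15.23°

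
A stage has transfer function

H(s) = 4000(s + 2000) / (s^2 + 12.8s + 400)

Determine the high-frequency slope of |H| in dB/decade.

Each pole contributes −20 dB/decade at high frequency; each zero contributes +20 dB/decade.
Net: 1 zero(s) − 2 pole(s) → -20 dB/decade.

-20 dB/decade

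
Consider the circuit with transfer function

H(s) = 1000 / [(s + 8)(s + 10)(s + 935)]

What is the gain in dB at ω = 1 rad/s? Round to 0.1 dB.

-37.6 dB

At s = jω = j1:
pole (s+8): 8 + j1 → |·| = √(8²+1²) = √65 ≈ 8.0623, ∠ = arctan(1/8) ≈ 7.13°
pole (s+10): 10 + j1 → |·| = √(10²+1²) = √101 ≈ 10.05, ∠ = arctan(1/10) ≈ 5.71°
pole (s+935): 935 + j1 → |·| = √(935²+1²) = √874226 ≈ 935, ∠ = arctan(1/935) ≈ 0.06°
|H| = 1000 / 75759 ≈ 0.0132
Gain = 20 log₁₀(0.0132) ≈ -37.59 dB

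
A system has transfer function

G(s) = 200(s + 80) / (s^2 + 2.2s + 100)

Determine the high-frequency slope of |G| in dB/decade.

Each pole contributes −20 dB/decade at high frequency; each zero contributes +20 dB/decade.
Net: 1 zero(s) − 2 pole(s) → -20 dB/decade.

-20 dB/decade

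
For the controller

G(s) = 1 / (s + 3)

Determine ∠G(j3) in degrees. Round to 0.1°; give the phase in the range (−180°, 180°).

-45.0°

At s = jω = j3:
pole (s+3): 3 + j3 → |·| = √(3²+3²) = √18 ≈ 4.2426, ∠ = arctan(3/3) ≈ 45.00°
∠G = 0.00° − 45.00° = -45.00°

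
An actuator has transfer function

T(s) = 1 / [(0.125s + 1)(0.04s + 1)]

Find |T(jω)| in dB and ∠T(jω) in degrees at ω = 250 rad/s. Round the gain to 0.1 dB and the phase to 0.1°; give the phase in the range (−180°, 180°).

-49.9 dB, -172.5°

At ω = 250 rad/s:
pole (1 + j250·0.125) = 1 + j31.25 → |·| ≈ 31.266, ∠ ≈ 88.17°
pole (1 + j250·0.04) = 1 + j10 → |·| ≈ 10.05, ∠ ≈ 84.29°
|T| = 1 · 1 / (31.266 · 10.05) ≈ 0.0031825
Gain = 20 log₁₀(0.0031825) ≈ -49.94 dB
∠T = (0°) − (88.17° + 84.29°) = -172.46°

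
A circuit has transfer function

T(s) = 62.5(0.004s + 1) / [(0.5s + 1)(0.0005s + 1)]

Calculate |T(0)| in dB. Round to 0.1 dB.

35.9 dB

T(0) = 62.5 · 1 / 1 = 62.5
20 log₁₀(62.5) ≈ 35.92 dB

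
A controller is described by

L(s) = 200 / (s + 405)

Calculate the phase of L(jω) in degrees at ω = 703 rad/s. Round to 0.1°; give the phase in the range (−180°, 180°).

At s = jω = j703:
pole (s+405): 405 + j703 → |·| = √(405²+703²) = √658234 ≈ 811.32, ∠ = arctan(703/405) ≈ 60.05°
∠L = 0.00° − 60.05° = -60.05°

-60.1°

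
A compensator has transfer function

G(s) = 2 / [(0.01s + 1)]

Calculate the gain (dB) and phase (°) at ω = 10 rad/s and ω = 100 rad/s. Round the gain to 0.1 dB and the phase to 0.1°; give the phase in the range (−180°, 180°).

ω = 10: 6.0 dB, -5.7°; ω = 100: 3.0 dB, -45.0°

At ω = 10 rad/s:
pole (1 + j10·0.01) = 1 + j0.1 → |·| ≈ 1.005, ∠ ≈ 5.71°
|G| = 2 · 1 / (1.005) ≈ 1.99
Gain = 20 log₁₀(1.99) ≈ 5.98 dB
∠G = (0°) − (5.71°) = -5.71°

At ω = 100 rad/s:
pole (1 + j100·0.01) = 1 + j1 → |·| ≈ 1.4142, ∠ ≈ 45.00°
|G| = 2 · 1 / (1.4142) ≈ 1.4142
Gain = 20 log₁₀(1.4142) ≈ 3.01 dB
∠G = (0°) − (45.00°) = -45.00°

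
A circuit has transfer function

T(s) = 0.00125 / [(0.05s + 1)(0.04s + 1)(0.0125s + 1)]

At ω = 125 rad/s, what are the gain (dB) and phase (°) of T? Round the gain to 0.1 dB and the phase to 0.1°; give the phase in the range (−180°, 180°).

-93.6 dB, 143.0°

At ω = 125 rad/s:
pole (1 + j125·0.05) = 1 + j6.25 → |·| ≈ 6.3295, ∠ ≈ 80.91°
pole (1 + j125·0.04) = 1 + j5 → |·| ≈ 5.099, ∠ ≈ 78.69°
pole (1 + j125·0.0125) = 1 + j1.5625 → |·| ≈ 1.8551, ∠ ≈ 57.38°
|T| = 0.00125 · 1 / (6.3295 · 5.099 · 1.8551) ≈ 2.0878e-05
Gain = 20 log₁₀(2.0878e-05) ≈ -93.61 dB
∠T = (0°) − (80.91° + 78.69° + 57.38°) = -216.98° ≡ 143.02° (principal value)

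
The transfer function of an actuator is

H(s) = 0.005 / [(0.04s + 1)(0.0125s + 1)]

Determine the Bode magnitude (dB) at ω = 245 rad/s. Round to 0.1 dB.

-76.1 dB

At ω = 245 rad/s:
pole (1 + j245·0.04) = 1 + j9.8 → |·| ≈ 9.8509, ∠ ≈ 84.17°
pole (1 + j245·0.0125) = 1 + j3.0625 → |·| ≈ 3.2216, ∠ ≈ 71.92°
|H| = 0.005 · 1 / (9.8509 · 3.2216) ≈ 0.00015755
Gain = 20 log₁₀(0.00015755) ≈ -76.05 dB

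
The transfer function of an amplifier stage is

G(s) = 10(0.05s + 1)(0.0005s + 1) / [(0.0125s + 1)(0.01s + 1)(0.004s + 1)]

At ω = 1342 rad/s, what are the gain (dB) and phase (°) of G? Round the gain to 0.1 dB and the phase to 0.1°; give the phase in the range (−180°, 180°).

-3.7 dB, -128.8°

At ω = 1342 rad/s:
zero (1 + j1342·0.05) = 1 + j67.1 → |·| ≈ 67.107, ∠ ≈ 89.15°
zero (1 + j1342·0.0005) = 1 + j0.671 → |·| ≈ 1.2043, ∠ ≈ 33.86°
pole (1 + j1342·0.0125) = 1 + j16.775 → |·| ≈ 16.805, ∠ ≈ 86.59°
pole (1 + j1342·0.01) = 1 + j13.42 → |·| ≈ 13.457, ∠ ≈ 85.74°
pole (1 + j1342·0.004) = 1 + j5.368 → |·| ≈ 5.4604, ∠ ≈ 79.45°
|G| = 10 · 67.107 · 1.2043 / (16.805 · 13.457 · 5.4604) ≈ 0.65447
Gain = 20 log₁₀(0.65447) ≈ -3.68 dB
∠G = (89.15° + 33.86°) − (86.59° + 85.74° + 79.45°) = -128.77°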